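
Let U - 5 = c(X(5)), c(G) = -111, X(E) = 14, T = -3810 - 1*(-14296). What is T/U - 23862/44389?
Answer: -233996213/2352617 ≈ -99.462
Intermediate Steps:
T = 10486 (T = -3810 + 14296 = 10486)
U = -106 (U = 5 - 111 = -106)
T/U - 23862/44389 = 10486/(-106) - 23862/44389 = 10486*(-1/106) - 23862*1/44389 = -5243/53 - 23862/44389 = -233996213/2352617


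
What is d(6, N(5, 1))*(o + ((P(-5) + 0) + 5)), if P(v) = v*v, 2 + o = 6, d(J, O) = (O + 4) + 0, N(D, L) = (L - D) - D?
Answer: -170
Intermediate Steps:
N(D, L) = L - 2*D
d(J, O) = 4 + O (d(J, O) = (4 + O) + 0 = 4 + O)
o = 4 (o = -2 + 6 = 4)
P(v) = v**2
d(6, N(5, 1))*(o + ((P(-5) + 0) + 5)) = (4 + (1 - 2*5))*(4 + (((-5)**2 + 0) + 5)) = (4 + (1 - 10))*(4 + ((25 + 0) + 5)) = (4 - 9)*(4 + (25 + 5)) = -5*(4 + 30) = -5*34 = -170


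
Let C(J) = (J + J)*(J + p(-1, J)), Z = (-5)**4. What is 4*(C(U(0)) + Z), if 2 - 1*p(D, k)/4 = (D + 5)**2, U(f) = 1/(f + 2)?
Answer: 2278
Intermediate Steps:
U(f) = 1/(2 + f)
Z = 625
p(D, k) = 8 - 4*(5 + D)**2 (p(D, k) = 8 - 4*(D + 5)**2 = 8 - 4*(5 + D)**2)
C(J) = 2*J*(-56 + J) (C(J) = (J + J)*(J + (8 - 4*(5 - 1)**2)) = (2*J)*(J + (8 - 4*4**2)) = (2*J)*(J + (8 - 4*16)) = (2*J)*(J + (8 - 64)) = (2*J)*(J - 56) = (2*J)*(-56 + J) = 2*J*(-56 + J))
4*(C(U(0)) + Z) = 4*(2*(-56 + 1/(2 + 0))/(2 + 0) + 625) = 4*(2*(-56 + 1/2)/2 + 625) = 4*(2*(1/2)*(-56 + 1/2) + 625) = 4*(2*(1/2)*(-111/2) + 625) = 4*(-111/2 + 625) = 4*(1139/2) = 2278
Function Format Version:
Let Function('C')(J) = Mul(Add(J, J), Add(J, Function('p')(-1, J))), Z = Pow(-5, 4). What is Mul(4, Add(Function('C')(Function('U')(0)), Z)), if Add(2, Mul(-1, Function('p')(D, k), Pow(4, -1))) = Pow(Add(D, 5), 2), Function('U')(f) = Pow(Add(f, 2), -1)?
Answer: 2278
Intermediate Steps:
Function('U')(f) = Pow(Add(2, f), -1)
Z = 625
Function('p')(D, k) = Add(8, Mul(-4, Pow(Add(5, D), 2))) (Function('p')(D, k) = Add(8, Mul(-4, Pow(Add(D, 5), 2))) = Add(8, Mul(-4, Pow(Add(5, D), 2))))
Function('C')(J) = Mul(2, J, Add(-56, J)) (Function('C')(J) = Mul(Add(J, J), Add(J, Add(8, Mul(-4, Pow(Add(5, -1), 2))))) = Mul(Mul(2, J), Add(J, Add(8, Mul(-4, Pow(4, 2))))) = Mul(Mul(2, J), Add(J, Add(8, Mul(-4, 16)))) = Mul(Mul(2, J), Add(J, Add(8, -64))) = Mul(Mul(2, J), Add(J, -56)) = Mul(Mul(2, J), Add(-56, J)) = Mul(2, J, Add(-56, J)))
Mul(4, Add(Function('C')(Function('U')(0)), Z)) = Mul(4, Add(Mul(2, Pow(Add(2, 0), -1), Add(-56, Pow(Add(2, 0), -1))), 625)) = Mul(4, Add(Mul(2, Pow(2, -1), Add(-56, Pow(2, -1))), 625)) = Mul(4, Add(Mul(2, Rational(1, 2), Add(-56, Rational(1, 2))), 625)) = Mul(4, Add(Mul(2, Rational(1, 2), Rational(-111, 2)), 625)) = Mul(4, Add(Rational(-111, 2), 625)) = Mul(4, Rational(1139, 2)) = 2278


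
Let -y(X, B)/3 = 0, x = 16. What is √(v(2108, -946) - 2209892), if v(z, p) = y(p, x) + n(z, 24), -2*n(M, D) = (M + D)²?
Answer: 2*I*√1120651 ≈ 2117.2*I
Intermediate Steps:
n(M, D) = -(D + M)²/2 (n(M, D) = -(M + D)²/2 = -(D + M)²/2)
y(X, B) = 0 (y(X, B) = -3*0 = 0)
v(z, p) = -(24 + z)²/2 (v(z, p) = 0 - (24 + z)²/2 = -(24 + z)²/2)
√(v(2108, -946) - 2209892) = √(-(24 + 2108)²/2 - 2209892) = √(-½*2132² - 2209892) = √(-½*4545424 - 2209892) = √(-2272712 - 2209892) = √(-4482604) = 2*I*√1120651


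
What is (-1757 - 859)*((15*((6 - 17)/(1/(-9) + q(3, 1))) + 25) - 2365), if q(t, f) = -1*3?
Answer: 41878890/7 ≈ 5.9827e+6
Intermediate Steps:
q(t, f) = -3
(-1757 - 859)*((15*((6 - 17)/(1/(-9) + q(3, 1))) + 25) - 2365) = (-1757 - 859)*((15*((6 - 17)/(1/(-9) - 3)) + 25) - 2365) = -2616*((15*(-11/(-⅑ - 3)) + 25) - 2365) = -2616*((15*(-11/(-28/9)) + 25) - 2365) = -2616*((15*(-11*(-9/28)) + 25) - 2365) = -2616*((15*(99/28) + 25) - 2365) = -2616*((1485/28 + 25) - 2365) = -2616*(2185/28 - 2365) = -2616*(-64035/28) = 41878890/7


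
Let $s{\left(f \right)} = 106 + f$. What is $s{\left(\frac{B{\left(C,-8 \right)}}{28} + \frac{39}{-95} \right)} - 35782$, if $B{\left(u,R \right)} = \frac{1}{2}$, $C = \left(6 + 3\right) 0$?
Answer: $- \frac{189798409}{5320} \approx -35676.0$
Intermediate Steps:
$C = 0$ ($C = 9 \cdot 0 = 0$)
$B{\left(u,R \right)} = \frac{1}{2}$
$s{\left(\frac{B{\left(C,-8 \right)}}{28} + \frac{39}{-95} \right)} - 35782 = \left(106 + \left(\frac{1}{2 \cdot 28} + \frac{39}{-95}\right)\right) - 35782 = \left(106 + \left(\frac{1}{2} \cdot \frac{1}{28} + 39 \left(- \frac{1}{95}\right)\right)\right) - 35782 = \left(106 + \left(\frac{1}{56} - \frac{39}{95}\right)\right) - 35782 = \left(106 - \frac{2089}{5320}\right) - 35782 = \frac{561831}{5320} - 35782 = - \frac{189798409}{5320}$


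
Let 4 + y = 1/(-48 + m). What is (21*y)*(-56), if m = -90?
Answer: 108388/23 ≈ 4712.5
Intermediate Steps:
y = -553/138 (y = -4 + 1/(-48 - 90) = -4 + 1/(-138) = -4 - 1/138 = -553/138 ≈ -4.0072)
(21*y)*(-56) = (21*(-553/138))*(-56) = -3871/46*(-56) = 108388/23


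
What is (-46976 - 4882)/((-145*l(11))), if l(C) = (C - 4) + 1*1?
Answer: 25929/580 ≈ 44.705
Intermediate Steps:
l(C) = -3 + C (l(C) = (-4 + C) + 1 = -3 + C)
(-46976 - 4882)/((-145*l(11))) = (-46976 - 4882)/((-145*(-3 + 11))) = -51858/((-145*8)) = -51858/(-1160) = -51858*(-1/1160) = 25929/580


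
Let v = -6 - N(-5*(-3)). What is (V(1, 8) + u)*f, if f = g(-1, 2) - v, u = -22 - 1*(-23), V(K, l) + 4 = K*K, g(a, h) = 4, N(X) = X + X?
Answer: -80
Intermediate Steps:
N(X) = 2*X
v = -36 (v = -6 - 2*(-5*(-3)) = -6 - 2*15 = -6 - 1*30 = -6 - 30 = -36)
V(K, l) = -4 + K**2 (V(K, l) = -4 + K*K = -4 + K**2)
u = 1 (u = -22 + 23 = 1)
f = 40 (f = 4 - 1*(-36) = 4 + 36 = 40)
(V(1, 8) + u)*f = ((-4 + 1**2) + 1)*40 = ((-4 + 1) + 1)*40 = (-3 + 1)*40 = -2*40 = -80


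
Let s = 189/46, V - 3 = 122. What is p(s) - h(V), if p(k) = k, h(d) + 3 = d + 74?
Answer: -8827/46 ≈ -191.89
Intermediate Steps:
V = 125 (V = 3 + 122 = 125)
h(d) = 71 + d (h(d) = -3 + (d + 74) = -3 + (74 + d) = 71 + d)
s = 189/46 (s = 189*(1/46) = 189/46 ≈ 4.1087)
p(s) - h(V) = 189/46 - (71 + 125) = 189/46 - 1*196 = 189/46 - 196 = -8827/46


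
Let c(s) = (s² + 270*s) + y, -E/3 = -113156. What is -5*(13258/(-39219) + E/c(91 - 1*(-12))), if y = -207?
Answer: -16008725995/374659107 ≈ -42.729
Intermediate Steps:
E = 339468 (E = -3*(-113156) = 339468)
c(s) = -207 + s² + 270*s (c(s) = (s² + 270*s) - 207 = -207 + s² + 270*s)
-5*(13258/(-39219) + E/c(91 - 1*(-12))) = -5*(13258/(-39219) + 339468/(-207 + (91 - 1*(-12))² + 270*(91 - 1*(-12)))) = -5*(13258*(-1/39219) + 339468/(-207 + (91 + 12)² + 270*(91 + 12))) = -5*(-13258/39219 + 339468/(-207 + 103² + 270*103)) = -5*(-13258/39219 + 339468/(-207 + 10609 + 27810)) = -5*(-13258/39219 + 339468/38212) = -5*(-13258/39219 + 339468*(1/38212)) = -5*(-13258/39219 + 84867/9553) = -5*3201745199/374659107 = -16008725995/374659107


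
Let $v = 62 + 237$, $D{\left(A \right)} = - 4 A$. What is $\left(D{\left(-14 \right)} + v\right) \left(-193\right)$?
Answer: $-68515$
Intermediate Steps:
$v = 299$
$\left(D{\left(-14 \right)} + v\right) \left(-193\right) = \left(\left(-4\right) \left(-14\right) + 299\right) \left(-193\right) = \left(56 + 299\right) \left(-193\right) = 355 \left(-193\right) = -68515$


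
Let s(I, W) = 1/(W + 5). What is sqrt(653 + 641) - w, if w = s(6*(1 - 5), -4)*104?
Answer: -104 + sqrt(1294) ≈ -68.028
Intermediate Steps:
s(I, W) = 1/(5 + W)
w = 104 (w = 104/(5 - 4) = 104/1 = 1*104 = 104)
sqrt(653 + 641) - w = sqrt(653 + 641) - 1*104 = sqrt(1294) - 104 = -104 + sqrt(1294)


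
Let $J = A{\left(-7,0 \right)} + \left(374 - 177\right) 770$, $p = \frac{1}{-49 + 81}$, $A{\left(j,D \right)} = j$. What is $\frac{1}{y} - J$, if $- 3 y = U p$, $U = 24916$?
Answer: $- \frac{944833431}{6229} \approx -1.5168 \cdot 10^{5}$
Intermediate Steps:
$p = \frac{1}{32} \approx 0.03125$
$J = 151683$ ($J = -7 + \left(374 - 177\right) 770 = -7 + 197 \cdot 770 = -7 + 151690 = 151683$)
$y = - \frac{6229}{24}$ ($y = - \frac{24916 \cdot \frac{1}{32}}{3} = \left(- \frac{1}{3}\right) \frac{6229}{8} = - \frac{6229}{24} \approx -259.54$)
$\frac{1}{y} - J = \frac{1}{- \frac{6229}{24}} - 151683 = - \frac{24}{6229} - 151683 = - \frac{944833431}{6229}$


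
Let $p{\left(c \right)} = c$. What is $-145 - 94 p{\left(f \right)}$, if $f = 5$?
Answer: $-615$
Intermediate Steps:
$-145 - 94 p{\left(f \right)} = -145 - 470 = -615$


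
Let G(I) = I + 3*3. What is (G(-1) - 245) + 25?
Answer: -212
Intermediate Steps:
G(I) = 9 + I (G(I) = I + 9 = 9 + I)
(G(-1) - 245) + 25 = ((9 - 1) - 245) + 25 = (8 - 245) + 25 = -237 + 25 = -212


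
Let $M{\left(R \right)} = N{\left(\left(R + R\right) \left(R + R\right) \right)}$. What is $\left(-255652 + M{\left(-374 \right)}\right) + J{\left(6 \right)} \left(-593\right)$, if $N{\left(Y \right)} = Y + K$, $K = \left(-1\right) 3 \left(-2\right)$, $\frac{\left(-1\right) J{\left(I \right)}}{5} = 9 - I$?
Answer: $312753$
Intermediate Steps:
$J{\left(I \right)} = -45 + 5 I$ ($J{\left(I \right)} = - 5 \left(9 - I\right) = -45 + 5 I$)
$K = 6$ ($K = \left(-3\right) \left(-2\right) = 6$)
$N{\left(Y \right)} = 6 + Y$ ($N{\left(Y \right)} = Y + 6 = 6 + Y$)
$M{\left(R \right)} = 6 + 4 R^{2}$ ($M{\left(R \right)} = 6 + \left(R + R\right) \left(R + R\right) = 6 + 2 R 2 R = 6 + 4 R^{2}$)
$\left(-255652 + M{\left(-374 \right)}\right) + J{\left(6 \right)} \left(-593\right) = \left(-255652 + \left(6 + 4 \left(-374\right)^{2}\right)\right) + \left(-45 + 5 \cdot 6\right) \left(-593\right) = \left(-255652 + \left(6 + 4 \cdot 139876\right)\right) + \left(-45 + 30\right) \left(-593\right) = \left(-255652 + \left(6 + 559504\right)\right) - -8895 = \left(-255652 + 559510\right) + 8895 = 303858 + 8895 = 312753$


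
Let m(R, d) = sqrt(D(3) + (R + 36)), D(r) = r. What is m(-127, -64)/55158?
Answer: I*sqrt(22)/27579 ≈ 0.00017007*I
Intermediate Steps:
m(R, d) = sqrt(39 + R) (m(R, d) = sqrt(3 + (R + 36)) = sqrt(3 + (36 + R)) = sqrt(39 + R))
m(-127, -64)/55158 = sqrt(39 - 127)/55158 = sqrt(-88)*(1/55158) = (2*I*sqrt(22))*(1/55158) = I*sqrt(22)/27579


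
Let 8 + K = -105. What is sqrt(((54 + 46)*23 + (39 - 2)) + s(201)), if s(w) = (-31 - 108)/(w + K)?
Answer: sqrt(4521374)/44 ≈ 48.326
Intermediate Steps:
K = -113 (K = -8 - 105 = -113)
s(w) = -139/(-113 + w) (s(w) = (-31 - 108)/(w - 113) = -139/(-113 + w))
sqrt(((54 + 46)*23 + (39 - 2)) + s(201)) = sqrt(((54 + 46)*23 + (39 - 2)) - 139/(-113 + 201)) = sqrt((100*23 + 37) - 139/88) = sqrt((2300 + 37) - 139*1/88) = sqrt(2337 - 139/88) = sqrt(205517/88) = sqrt(4521374)/44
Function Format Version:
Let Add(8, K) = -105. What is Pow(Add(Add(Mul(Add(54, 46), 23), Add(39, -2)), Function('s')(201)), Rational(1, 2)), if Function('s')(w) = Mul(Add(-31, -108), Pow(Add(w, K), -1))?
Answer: Mul(Rational(1, 44), Pow(4521374, Rational(1, 2))) ≈ 48.326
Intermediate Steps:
K = -113 (K = Add(-8, -105) = -113)
Function('s')(w) = Mul(-139, Pow(Add(-113, w), -1)) (Function('s')(w) = Mul(Add(-31, -108), Pow(Add(w, -113), -1)) = Mul(-139, Pow(Add(-113, w), -1)))
Pow(Add(Add(Mul(Add(54, 46), 23), Add(39, -2)), Function('s')(201)), Rational(1, 2)) = Pow(Add(Add(Mul(Add(54, 46), 23), Add(39, -2)), Mul(-139, Pow(Add(-113, 201), -1))), Rational(1, 2)) = Pow(Add(Add(Mul(100, 23), 37), Mul(-139, Pow(88, -1))), Rational(1, 2)) = Pow(Add(Add(2300, 37), Mul(-139, Rational(1, 88))), Rational(1, 2)) = Pow(Add(2337, Rational(-139, 88)), Rational(1, 2)) = Pow(Rational(205517, 88), Rational(1, 2)) = Mul(Rational(1, 44), Pow(4521374, Rational(1, 2)))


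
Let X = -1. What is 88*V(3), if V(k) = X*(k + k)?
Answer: -528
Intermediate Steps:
V(k) = -2*k (V(k) = -(k + k) = -2*k)
88*V(3) = 88*(-2*3) = 88*(-6) = -528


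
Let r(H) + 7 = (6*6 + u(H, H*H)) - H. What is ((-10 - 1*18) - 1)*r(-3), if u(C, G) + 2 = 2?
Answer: -928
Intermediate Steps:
u(C, G) = 0 (u(C, G) = -2 + 2 = 0)
r(H) = 29 - H (r(H) = -7 + ((6*6 + 0) - H) = -7 + ((36 + 0) - H) = -7 + (36 - H) = 29 - H)
((-10 - 1*18) - 1)*r(-3) = ((-10 - 1*18) - 1)*(29 - 1*(-3)) = ((-10 - 18) - 1)*(29 + 3) = (-28 - 1)*32 = -29*32 = -928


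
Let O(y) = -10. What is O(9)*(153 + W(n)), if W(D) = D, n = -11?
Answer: -1420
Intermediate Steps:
O(9)*(153 + W(n)) = -10*(153 - 11) = -10*142 = -1420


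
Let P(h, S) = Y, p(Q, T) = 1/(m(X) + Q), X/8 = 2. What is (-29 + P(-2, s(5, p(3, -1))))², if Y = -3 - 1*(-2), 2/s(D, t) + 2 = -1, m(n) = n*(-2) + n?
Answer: 900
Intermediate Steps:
X = 16 (X = 8*2 = 16)
m(n) = -n (m(n) = -2*n + n = -n)
p(Q, T) = 1/(-16 + Q) (p(Q, T) = 1/(-1*16 + Q) = 1/(-16 + Q))
s(D, t) = -⅔ (s(D, t) = 2/(-2 - 1) = 2/(-3) = 2*(-⅓) = -⅔)
Y = -1 (Y = -3 + 2 = -1)
P(h, S) = -1
(-29 + P(-2, s(5, p(3, -1))))² = (-29 - 1)² = (-30)² = 900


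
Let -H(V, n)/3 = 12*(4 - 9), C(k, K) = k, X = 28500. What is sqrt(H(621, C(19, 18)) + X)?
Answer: 2*sqrt(7170) ≈ 169.35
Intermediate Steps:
H(V, n) = 180 (H(V, n) = -36*(4 - 9) = -36*(-5) = -3*(-60) = 180)
sqrt(H(621, C(19, 18)) + X) = sqrt(180 + 28500) = sqrt(28680) = 2*sqrt(7170)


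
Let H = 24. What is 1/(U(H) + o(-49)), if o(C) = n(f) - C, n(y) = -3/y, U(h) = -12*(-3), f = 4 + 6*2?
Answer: 16/1357 ≈ 0.011791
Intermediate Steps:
f = 16 (f = 4 + 12 = 16)
U(h) = 36
o(C) = -3/16 - C
1/(U(H) + o(-49)) = 1/(36 + (-3/16 - 1*(-49))) = 1/(36 + (-3/16 + 49)) = 1/(36 + 781/16) = 1/(1357/16) = 16/1357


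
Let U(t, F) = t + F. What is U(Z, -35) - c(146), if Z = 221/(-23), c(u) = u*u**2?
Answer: -71580154/23 ≈ -3.1122e+6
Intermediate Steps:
c(u) = u**3
Z = -221/23 (Z = 221*(-1/23) = -221/23 ≈ -9.6087)
U(t, F) = F + t
U(Z, -35) - c(146) = (-35 - 221/23) - 1*146**3 = -1026/23 - 1*3112136 = -1026/23 - 3112136 = -71580154/23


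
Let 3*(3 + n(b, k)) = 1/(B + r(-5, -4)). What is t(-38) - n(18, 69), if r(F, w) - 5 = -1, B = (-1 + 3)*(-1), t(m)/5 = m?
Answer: -1123/6 ≈ -187.17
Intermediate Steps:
t(m) = 5*m
B = -2 (B = 2*(-1) = -2)
r(F, w) = 4 (r(F, w) = 5 - 1 = 4)
n(b, k) = -17/6 (n(b, k) = -3 + 1/(3*(-2 + 4)) = -3 + (1/3)/2 = -3 + (1/3)*(1/2) = -3 + 1/6 = -17/6)
t(-38) - n(18, 69) = 5*(-38) - 1*(-17/6) = -190 + 17/6 = -1123/6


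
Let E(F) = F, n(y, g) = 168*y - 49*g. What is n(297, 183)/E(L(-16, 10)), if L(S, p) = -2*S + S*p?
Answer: -40929/128 ≈ -319.76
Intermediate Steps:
n(y, g) = -49*g + 168*y
n(297, 183)/E(L(-16, 10)) = (-49*183 + 168*297)/((-16*(-2 + 10))) = (-8967 + 49896)/((-16*8)) = 40929/(-128) = 40929*(-1/128) = -40929/128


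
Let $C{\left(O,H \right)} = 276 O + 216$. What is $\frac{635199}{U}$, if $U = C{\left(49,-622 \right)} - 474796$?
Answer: $- \frac{635199}{461056} \approx -1.3777$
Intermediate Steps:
$C{\left(O,H \right)} = 216 + 276 O$
$U = -461056$ ($U = \left(216 + 276 \cdot 49\right) - 474796 = \left(216 + 13524\right) - 474796 = 13740 - 474796 = -461056$)
$\frac{635199}{U} = \frac{635199}{-461056} = 635199 \left(- \frac{1}{461056}\right) = - \frac{635199}{461056}$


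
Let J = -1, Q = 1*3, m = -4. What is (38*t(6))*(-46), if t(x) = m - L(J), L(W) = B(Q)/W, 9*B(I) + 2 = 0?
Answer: 66424/9 ≈ 7380.4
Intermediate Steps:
Q = 3
B(I) = -2/9 (B(I) = -2/9 + (⅑)*0 = -2/9 + 0 = -2/9)
L(W) = -2/(9*W)
t(x) = -38/9 (t(x) = -4 - (-2)/(9*(-1)) = -4 - (-2)*(-1)/9 = -4 - 1*2/9 = -4 - 2/9 = -38/9)
(38*t(6))*(-46) = (38*(-38/9))*(-46) = -1444/9*(-46) = 66424/9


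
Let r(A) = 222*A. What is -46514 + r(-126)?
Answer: -74486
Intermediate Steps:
-46514 + r(-126) = -46514 + 222*(-126) = -46514 - 27972 = -74486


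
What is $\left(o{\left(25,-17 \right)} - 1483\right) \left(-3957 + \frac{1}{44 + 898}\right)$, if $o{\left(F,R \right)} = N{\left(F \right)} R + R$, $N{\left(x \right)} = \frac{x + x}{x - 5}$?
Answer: $\frac{11499315905}{1884} \approx 6.1037 \cdot 10^{6}$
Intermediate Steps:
$N{\left(x \right)} = \frac{2 x}{-5 + x}$
$o{\left(F,R \right)} = R + \frac{2 F R}{-5 + F}$ ($o{\left(F,R \right)} = \frac{2 F}{-5 + F} R + R = \frac{2 F R}{-5 + F} + R = R + \frac{2 F R}{-5 + F}$)
$\left(o{\left(25,-17 \right)} - 1483\right) \left(-3957 + \frac{1}{44 + 898}\right) = \left(- \frac{17 \left(-5 + 3 \cdot 25\right)}{-5 + 25} - 1483\right) \left(-3957 + \frac{1}{44 + 898}\right) = \left(- \frac{17 \left(-5 + 75\right)}{20} - 1483\right) \left(-3957 + \frac{1}{942}\right) = \left(\left(-17\right) \frac{1}{20} \cdot 70 - 1483\right) \left(-3957 + \frac{1}{942}\right) = \left(- \frac{119}{2} - 1483\right) \left(- \frac{3727493}{942}\right) = \left(- \frac{3085}{2}\right) \left(- \frac{3727493}{942}\right) = \frac{11499315905}{1884}$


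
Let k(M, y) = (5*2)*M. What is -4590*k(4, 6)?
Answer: -183600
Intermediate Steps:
k(M, y) = 10*M
-4590*k(4, 6) = -45900*4 = -4590*40 = -183600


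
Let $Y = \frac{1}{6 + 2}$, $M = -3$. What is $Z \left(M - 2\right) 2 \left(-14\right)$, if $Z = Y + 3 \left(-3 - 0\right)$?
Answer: $- \frac{2485}{2} \approx -1242.5$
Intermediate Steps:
$Y = \frac{1}{8} \approx 0.125$
$Z = - \frac{71}{8}$ ($Z = \frac{1}{8} + 3 \left(-3 - 0\right) = \frac{1}{8} + 3 \left(-3 + 0\right) = \frac{1}{8} + 3 \left(-3\right) = \frac{1}{8} - 9 = - \frac{71}{8} \approx -8.875$)
$Z \left(M - 2\right) 2 \left(-14\right) = - \frac{71 \left(-3 - 2\right) 2}{8} \left(-14\right) = - \frac{71 \left(\left(-5\right) 2\right)}{8} \left(-14\right) = \left(- \frac{71}{8}\right) \left(-10\right) \left(-14\right) = \frac{355}{4} \left(-14\right) = - \frac{2485}{2}$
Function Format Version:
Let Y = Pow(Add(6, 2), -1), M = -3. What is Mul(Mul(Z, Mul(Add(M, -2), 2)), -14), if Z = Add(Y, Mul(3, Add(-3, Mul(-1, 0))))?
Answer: Rational(-2485, 2) ≈ -1242.5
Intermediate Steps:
Y = Rational(1, 8) (Y = Pow(8, -1) = Rational(1, 8) ≈ 0.12500)
Z = Rational(-71, 8) (Z = Add(Rational(1, 8), Mul(3, Add(-3, Mul(-1, 0)))) = Add(Rational(1, 8), Mul(3, Add(-3, 0))) = Add(Rational(1, 8), Mul(3, -3)) = Add(Rational(1, 8), -9) = Rational(-71, 8) ≈ -8.8750)
Mul(Mul(Z, Mul(Add(M, -2), 2)), -14) = Mul(Mul(Rational(-71, 8), Mul(Add(-3, -2), 2)), -14) = Mul(Mul(Rational(-71, 8), Mul(-5, 2)), -14) = Mul(Mul(Rational(-71, 8), -10), -14) = Mul(Rational(355, 4), -14) = Rational(-2485, 2)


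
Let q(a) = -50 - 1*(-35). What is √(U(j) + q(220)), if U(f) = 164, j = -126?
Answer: √149 ≈ 12.207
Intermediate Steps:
q(a) = -15 (q(a) = -50 + 35 = -15)
√(U(j) + q(220)) = √(164 - 15) = √149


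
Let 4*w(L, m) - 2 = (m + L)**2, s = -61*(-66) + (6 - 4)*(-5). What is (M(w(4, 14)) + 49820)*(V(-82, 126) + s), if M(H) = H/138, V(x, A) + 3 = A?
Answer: 56913249137/276 ≈ 2.0621e+8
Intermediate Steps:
V(x, A) = -3 + A
s = 4016 (s = 4026 + 2*(-5) = 4026 - 10 = 4016)
w(L, m) = 1/2 + (L + m)**2/4 (w(L, m) = 1/2 + (m + L)**2/4 = 1/2 + (L + m)**2/4)
M(H) = H/138 (M(H) = H*(1/138) = H/138)
(M(w(4, 14)) + 49820)*(V(-82, 126) + s) = ((1/2 + (4 + 14)**2/4)/138 + 49820)*((-3 + 126) + 4016) = ((1/2 + (1/4)*18**2)/138 + 49820)*(123 + 4016) = ((1/2 + (1/4)*324)/138 + 49820)*4139 = ((1/2 + 81)/138 + 49820)*4139 = ((1/138)*(163/2) + 49820)*4139 = (163/276 + 49820)*4139 = (13750483/276)*4139 = 56913249137/276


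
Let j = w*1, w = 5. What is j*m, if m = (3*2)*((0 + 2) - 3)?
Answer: -30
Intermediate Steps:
m = -6 (m = 6*(2 - 3) = 6*(-1) = -6)
j = 5 (j = 5*1 = 5)
j*m = 5*(-6) = -30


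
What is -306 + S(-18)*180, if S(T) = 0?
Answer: -306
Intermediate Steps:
-306 + S(-18)*180 = -306 + 0*180 = -306 + 0 = -306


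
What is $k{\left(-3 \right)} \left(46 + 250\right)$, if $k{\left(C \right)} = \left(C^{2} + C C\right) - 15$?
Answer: $888$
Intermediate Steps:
$k{\left(C \right)} = -15 + 2 C^{2}$ ($k{\left(C \right)} = \left(C^{2} + C^{2}\right) - 15 = 2 C^{2} - 15 = -15 + 2 C^{2}$)
$k{\left(-3 \right)} \left(46 + 250\right) = \left(-15 + 2 \left(-3\right)^{2}\right) \left(46 + 250\right) = \left(-15 + 2 \cdot 9\right) 296 = \left(-15 + 18\right) 296 = 3 \cdot 296 = 888$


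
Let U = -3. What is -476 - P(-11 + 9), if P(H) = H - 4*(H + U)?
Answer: -494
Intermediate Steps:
P(H) = 12 - 3*H (P(H) = H - 4*(H - 3) = H - 4*(-3 + H) = H + (12 - 4*H) = 12 - 3*H)
-476 - P(-11 + 9) = -476 - (12 - 3*(-11 + 9)) = -476 - (12 - 3*(-2)) = -476 - (12 + 6) = -476 - 1*18 = -476 - 18 = -494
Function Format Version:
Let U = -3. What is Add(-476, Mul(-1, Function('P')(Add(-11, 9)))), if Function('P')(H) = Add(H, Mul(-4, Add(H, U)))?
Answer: -494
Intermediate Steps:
Function('P')(H) = Add(12, Mul(-3, H)) (Function('P')(H) = Add(H, Mul(-4, Add(H, -3))) = Add(H, Mul(-4, Add(-3, H))) = Add(H, Add(12, Mul(-4, H))) = Add(12, Mul(-3, H)))
Add(-476, Mul(-1, Function('P')(Add(-11, 9)))) = Add(-476, Mul(-1, Add(12, Mul(-3, Add(-11, 9))))) = Add(-476, Mul(-1, Add(12, Mul(-3, -2)))) = Add(-476, Mul(-1, Add(12, 6))) = Add(-476, Mul(-1, 18)) = Add(-476, -18) = -494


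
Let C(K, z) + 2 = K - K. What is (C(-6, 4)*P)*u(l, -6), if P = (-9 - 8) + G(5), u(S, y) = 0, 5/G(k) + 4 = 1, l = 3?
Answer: 0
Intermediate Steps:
G(k) = -5/3 (G(k) = 5/(-4 + 1) = 5/(-3) = 5*(-⅓) = -5/3)
P = -56/3 (P = (-9 - 8) - 5/3 = -17 - 5/3 = -56/3 ≈ -18.667)
C(K, z) = -2 (C(K, z) = -2 + (K - K) = -2 + 0 = -2)
(C(-6, 4)*P)*u(l, -6) = -2*(-56/3)*0 = (112/3)*0 = 0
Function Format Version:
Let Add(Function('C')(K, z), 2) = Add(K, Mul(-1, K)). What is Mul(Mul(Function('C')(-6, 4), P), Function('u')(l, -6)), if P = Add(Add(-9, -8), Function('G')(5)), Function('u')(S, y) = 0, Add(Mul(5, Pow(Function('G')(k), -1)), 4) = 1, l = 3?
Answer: 0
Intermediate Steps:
Function('G')(k) = Rational(-5, 3) (Function('G')(k) = Mul(5, Pow(Add(-4, 1), -1)) = Mul(5, Pow(-3, -1)) = Mul(5, Rational(-1, 3)) = Rational(-5, 3))
P = Rational(-56, 3) (P = Add(Add(-9, -8), Rational(-5, 3)) = Add(-17, Rational(-5, 3)) = Rational(-56, 3) ≈ -18.667)
Function('C')(K, z) = -2 (Function('C')(K, z) = Add(-2, Add(K, Mul(-1, K))) = Add(-2, 0) = -2)
Mul(Mul(Function('C')(-6, 4), P), Function('u')(l, -6)) = Mul(Mul(-2, Rational(-56, 3)), 0) = Mul(Rational(112, 3), 0) = 0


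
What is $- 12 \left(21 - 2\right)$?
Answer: $-228$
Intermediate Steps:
$- 12 \left(21 - 2\right) = \left(-12\right) 19 = -228$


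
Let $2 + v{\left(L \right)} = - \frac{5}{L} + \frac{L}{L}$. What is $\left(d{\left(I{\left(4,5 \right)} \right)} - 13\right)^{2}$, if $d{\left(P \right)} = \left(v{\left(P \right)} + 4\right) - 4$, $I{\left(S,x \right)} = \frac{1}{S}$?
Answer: $1156$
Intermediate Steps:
$v{\left(L \right)} = -1 - \frac{5}{L}$ ($v{\left(L \right)} = -2 - \left(\frac{5}{L} - \frac{L}{L}\right) = -2 + \left(- \frac{5}{L} + 1\right) = -2 + \left(1 - \frac{5}{L}\right) = -1 - \frac{5}{L}$)
$d{\left(P \right)} = \frac{-5 - P}{P}$ ($d{\left(P \right)} = \left(\frac{-5 - P}{P} + 4\right) - 4 = \left(4 + \frac{-5 - P}{P}\right) - 4 = \frac{-5 - P}{P}$)
$\left(d{\left(I{\left(4,5 \right)} \right)} - 13\right)^{2} = \left(\frac{-5 - \frac{1}{4}}{\frac{1}{4}} - 13\right)^{2} = \left(\frac{1}{\frac{1}{4}} \left(-5 - \frac{1}{4}\right) - 13\right)^{2} = \left(4 \left(-5 - \frac{1}{4}\right) - 13\right)^{2} = \left(4 \left(- \frac{21}{4}\right) - 13\right)^{2} = \left(-21 - 13\right)^{2} = \left(-34\right)^{2} = 1156$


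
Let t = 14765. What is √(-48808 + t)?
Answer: I*√34043 ≈ 184.51*I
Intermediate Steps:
√(-48808 + t) = √(-48808 + 14765) = √(-34043) = I*√34043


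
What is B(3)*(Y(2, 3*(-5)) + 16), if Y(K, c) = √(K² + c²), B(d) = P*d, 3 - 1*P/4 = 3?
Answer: 0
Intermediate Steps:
P = 0 (P = 12 - 4*3 = 12 - 12 = 0)
B(d) = 0 (B(d) = 0*d = 0)
B(3)*(Y(2, 3*(-5)) + 16) = 0*(√(2² + (3*(-5))²) + 16) = 0*(√(4 + (-15)²) + 16) = 0*(√(4 + 225) + 16) = 0*(√229 + 16) = 0*(16 + √229) = 0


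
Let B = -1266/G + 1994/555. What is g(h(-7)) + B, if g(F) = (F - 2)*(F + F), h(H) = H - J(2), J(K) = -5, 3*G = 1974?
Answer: 3226231/182595 ≈ 17.669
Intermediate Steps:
G = 658 (G = (1/3)*1974 = 658)
h(H) = 5 + H (h(H) = H - 1*(-5) = H + 5 = 5 + H)
g(F) = 2*F*(-2 + F) (g(F) = (-2 + F)*(2*F) = 2*F*(-2 + F))
B = 304711/182595 (B = -1266/658 + 1994/555 = -1266*1/658 + 1994*(1/555) = -633/329 + 1994/555 = 304711/182595 ≈ 1.6688)
g(h(-7)) + B = 2*(5 - 7)*(-2 + (5 - 7)) + 304711/182595 = 2*(-2)*(-2 - 2) + 304711/182595 = 2*(-2)*(-4) + 304711/182595 = 16 + 304711/182595 = 3226231/182595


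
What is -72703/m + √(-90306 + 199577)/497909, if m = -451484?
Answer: 72703/451484 + √109271/497909 ≈ 0.16170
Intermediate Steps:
-72703/m + √(-90306 + 199577)/497909 = -72703/(-451484) + √(-90306 + 199577)/497909 = -72703*(-1/451484) + √109271*(1/497909) = 72703/451484 + √109271/497909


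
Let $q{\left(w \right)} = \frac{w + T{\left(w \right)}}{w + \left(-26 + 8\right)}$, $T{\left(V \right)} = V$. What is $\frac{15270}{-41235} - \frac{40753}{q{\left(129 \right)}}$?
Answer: $- \frac{4145197437}{236414} \approx -17534.0$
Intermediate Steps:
$q{\left(w \right)} = \frac{2 w}{-18 + w}$ ($q{\left(w \right)} = \frac{w + w}{w + \left(-26 + 8\right)} = \frac{2 w}{w - 18} = \frac{2 w}{-18 + w}$)
$\frac{15270}{-41235} - \frac{40753}{q{\left(129 \right)}} = \frac{15270}{-41235} - \frac{40753}{2 \cdot 129 \frac{1}{-18 + 129}} = 15270 \left(- \frac{1}{41235}\right) - \frac{40753}{2 \cdot 129 \cdot \frac{1}{111}} = - \frac{1018}{2749} - \frac{40753}{2 \cdot 129 \cdot \frac{1}{111}} = - \frac{1018}{2749} - \frac{40753}{\frac{86}{37}} = - \frac{1018}{2749} - \frac{1507861}{86} = - \frac{4145197437}{236414}$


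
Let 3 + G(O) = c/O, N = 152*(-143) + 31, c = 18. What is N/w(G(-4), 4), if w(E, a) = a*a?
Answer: -21705/16 ≈ -1356.6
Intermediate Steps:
N = -21705 (N = -21736 + 31 = -21705)
G(O) = -3 + 18/O
w(E, a) = a²
N/w(G(-4), 4) = -21705/(4²) = -21705/16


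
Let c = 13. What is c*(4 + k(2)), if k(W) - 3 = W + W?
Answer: 143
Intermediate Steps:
k(W) = 3 + 2*W (k(W) = 3 + (W + W) = 3 + 2*W)
c*(4 + k(2)) = 13*(4 + (3 + 2*2)) = 13*(4 + (3 + 4)) = 13*(4 + 7) = 13*11 = 143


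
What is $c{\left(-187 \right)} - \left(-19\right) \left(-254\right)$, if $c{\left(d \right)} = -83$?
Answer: $-4909$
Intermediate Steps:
$c{\left(-187 \right)} - \left(-19\right) \left(-254\right) = -83 - \left(-19\right) \left(-254\right) = -83 - 4826 = -4909$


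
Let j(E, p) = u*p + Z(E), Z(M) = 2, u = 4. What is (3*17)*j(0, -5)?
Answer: -918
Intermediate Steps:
j(E, p) = 2 + 4*p (j(E, p) = 4*p + 2 = 2 + 4*p)
(3*17)*j(0, -5) = (3*17)*(2 + 4*(-5)) = 51*(2 - 20) = 51*(-18) = -918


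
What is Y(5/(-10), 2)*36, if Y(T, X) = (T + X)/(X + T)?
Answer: 36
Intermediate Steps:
Y(T, X) = 1 (Y(T, X) = (T + X)/(T + X) = 1)
Y(5/(-10), 2)*36 = 1*36 = 36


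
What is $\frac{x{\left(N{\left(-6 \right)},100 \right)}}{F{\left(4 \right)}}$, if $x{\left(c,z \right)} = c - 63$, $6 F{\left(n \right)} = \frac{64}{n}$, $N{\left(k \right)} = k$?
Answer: $- \frac{207}{8} \approx -25.875$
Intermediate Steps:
$F{\left(n \right)} = \frac{32}{3 n}$ ($F{\left(n \right)} = \frac{64 \frac{1}{n}}{6} = \frac{32}{3 n}$)
$x{\left(c,z \right)} = -63 + c$
$\frac{x{\left(N{\left(-6 \right)},100 \right)}}{F{\left(4 \right)}} = \frac{-63 - 6}{\frac{32}{3} \cdot \frac{1}{4}} = - \frac{69}{\frac{32}{3} \cdot \frac{1}{4}} = - \frac{69}{\frac{8}{3}} = \left(-69\right) \frac{3}{8} = - \frac{207}{8}$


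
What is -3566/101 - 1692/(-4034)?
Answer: -7107176/203717 ≈ -34.888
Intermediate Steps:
-3566/101 - 1692/(-4034) = -3566*1/101 - 1692*(-1/4034) = -3566/101 + 846/2017 = -7107176/203717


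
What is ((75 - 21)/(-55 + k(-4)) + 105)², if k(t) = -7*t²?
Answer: 305585361/27889 ≈ 10957.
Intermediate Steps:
((75 - 21)/(-55 + k(-4)) + 105)² = ((75 - 21)/(-55 - 7*(-4)²) + 105)² = (54/(-55 - 7*16) + 105)² = (54/(-55 - 112) + 105)² = (54/(-167) + 105)² = (54*(-1/167) + 105)² = (-54/167 + 105)² = (17481/167)² = 305585361/27889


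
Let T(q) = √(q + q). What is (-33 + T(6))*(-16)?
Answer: 528 - 32*√3 ≈ 472.57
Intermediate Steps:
T(q) = √2*√q (T(q) = √(2*q) = √2*√q)
(-33 + T(6))*(-16) = (-33 + √2*√6)*(-16) = (-33 + 2*√3)*(-16) = 528 - 32*√3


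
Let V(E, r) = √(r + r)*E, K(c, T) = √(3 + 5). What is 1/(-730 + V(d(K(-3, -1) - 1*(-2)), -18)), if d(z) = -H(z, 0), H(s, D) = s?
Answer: I/(2*(6 - 365*I + 6*√2)) ≈ -0.0013677 + 5.4278e-5*I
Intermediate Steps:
K(c, T) = 2*√2 (K(c, T) = √8 = 2*√2)
d(z) = -z
V(E, r) = E*√2*√r (V(E, r) = √(2*r)*E = (√2*√r)*E = E*√2*√r)
1/(-730 + V(d(K(-3, -1) - 1*(-2)), -18)) = 1/(-730 + (-(2*√2 - 1*(-2)))*√2*√(-18)) = 1/(-730 + (-(2*√2 + 2))*√2*(3*I*√2)) = 1/(-730 + (-(2 + 2*√2))*√2*(3*I*√2)) = 1/(-730 + (-2 - 2*√2)*√2*(3*I*√2)) = 1/(-730 + 6*I*(-2 - 2*√2))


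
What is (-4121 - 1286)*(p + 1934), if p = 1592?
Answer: -19065082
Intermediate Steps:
(-4121 - 1286)*(p + 1934) = (-4121 - 1286)*(1592 + 1934) = -5407*3526 = -19065082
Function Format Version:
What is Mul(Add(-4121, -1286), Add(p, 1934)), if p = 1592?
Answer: -19065082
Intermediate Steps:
Mul(Add(-4121, -1286), Add(p, 1934)) = Mul(Add(-4121, -1286), Add(1592, 1934)) = Mul(-5407, 3526) = -19065082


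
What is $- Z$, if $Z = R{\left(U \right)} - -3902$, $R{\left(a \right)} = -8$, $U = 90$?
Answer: $-3894$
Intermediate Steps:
$Z = 3894$ ($Z = -8 - -3902 = -8 + 3902 = 3894$)
$- Z = \left(-1\right) 3894 = -3894$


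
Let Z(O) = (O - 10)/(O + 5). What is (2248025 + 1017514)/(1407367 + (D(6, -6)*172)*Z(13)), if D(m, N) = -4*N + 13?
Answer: 9796617/4225283 ≈ 2.3186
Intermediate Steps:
D(m, N) = 13 - 4*N
Z(O) = (-10 + O)/(5 + O)
(2248025 + 1017514)/(1407367 + (D(6, -6)*172)*Z(13)) = (2248025 + 1017514)/(1407367 + ((13 - 4*(-6))*172)*((-10 + 13)/(5 + 13))) = 3265539/(1407367 + ((13 + 24)*172)*(3/18)) = 3265539/(1407367 + (37*172)*((1/18)*3)) = 3265539/(1407367 + 6364*(1/6)) = 3265539/(1407367 + 3182/3) = 3265539/(4225283/3) = 3265539*(3/4225283) = 9796617/4225283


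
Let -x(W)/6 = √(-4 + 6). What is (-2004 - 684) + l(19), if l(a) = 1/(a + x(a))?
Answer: -776813/289 + 6*√2/289 ≈ -2687.9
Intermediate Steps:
x(W) = -6*√2 (x(W) = -6*√(-4 + 6) = -6*√2)
l(a) = 1/(a - 6*√2)
(-2004 - 684) + l(19) = (-2004 - 684) + 1/(19 - 6*√2) = -2688 + 1/(19 - 6*√2)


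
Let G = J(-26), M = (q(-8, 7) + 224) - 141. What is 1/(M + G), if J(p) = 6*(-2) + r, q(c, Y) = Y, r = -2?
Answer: 1/76 ≈ 0.013158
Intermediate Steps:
J(p) = -14 (J(p) = 6*(-2) - 2 = -12 - 2 = -14)
M = 90 (M = (7 + 224) - 141 = 231 - 141 = 90)
G = -14
1/(M + G) = 1/(90 - 14) = 1/76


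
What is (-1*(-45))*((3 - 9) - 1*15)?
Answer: -945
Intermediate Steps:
(-1*(-45))*((3 - 9) - 1*15) = 45*(-6 - 15) = 45*(-21) = -945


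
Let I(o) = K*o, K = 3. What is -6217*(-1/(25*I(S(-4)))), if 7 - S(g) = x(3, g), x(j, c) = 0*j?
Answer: 6217/525 ≈ 11.842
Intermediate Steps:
x(j, c) = 0
S(g) = 7 (S(g) = 7 - 1*0 = 7 + 0 = 7)
I(o) = 3*o
-6217*(-1/(25*I(S(-4)))) = -6217/((-75*7)) = -6217/((-25*21)) = -6217/(-525) = -6217*(-1/525) = 6217/525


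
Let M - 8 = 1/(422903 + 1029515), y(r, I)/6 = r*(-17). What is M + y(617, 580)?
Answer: -91394855067/1452418 ≈ -62926.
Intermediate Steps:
y(r, I) = -102*r (y(r, I) = 6*(r*(-17)) = 6*(-17*r) = -102*r)
M = 11619345/1452418 (M = 8 + 1/(422903 + 1029515) = 8 + 1/1452418 = 11619345/1452418 ≈ 8.0000)
M + y(617, 580) = 11619345/1452418 - 102*617 = 11619345/1452418 - 62934 = -91394855067/1452418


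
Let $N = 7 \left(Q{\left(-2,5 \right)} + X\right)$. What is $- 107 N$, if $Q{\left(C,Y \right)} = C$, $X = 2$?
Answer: $0$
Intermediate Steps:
$N = 0$ ($N = 7 \left(-2 + 2\right) = 7 \cdot 0 = 0$)
$- 107 N = \left(-107\right) 0 = 0$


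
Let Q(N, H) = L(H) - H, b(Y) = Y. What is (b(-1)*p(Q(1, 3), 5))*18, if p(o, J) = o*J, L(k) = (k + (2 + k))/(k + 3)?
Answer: 150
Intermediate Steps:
L(k) = (2 + 2*k)/(3 + k)
Q(N, H) = -H + 2*(1 + H)/(3 + H) (Q(N, H) = 2*(1 + H)/(3 + H) - H = -H + 2*(1 + H)/(3 + H))
p(o, J) = J*o
(b(-1)*p(Q(1, 3), 5))*18 = -5*(2 - 1*3 - 1*3²)/(3 + 3)*18 = -5*(2 - 3 - 1*9)/6*18 = -5*(2 - 3 - 9)/6*18 = -5*(⅙)*(-10)*18 = -5*(-5)/3*18 = -1*(-25/3)*18 = (25/3)*18 = 150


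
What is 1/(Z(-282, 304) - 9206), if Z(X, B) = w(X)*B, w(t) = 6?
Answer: -1/7382 ≈ -0.00013546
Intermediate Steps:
Z(X, B) = 6*B
1/(Z(-282, 304) - 9206) = 1/(6*304 - 9206) = 1/(1824 - 9206) = 1/(-7382) = -1/7382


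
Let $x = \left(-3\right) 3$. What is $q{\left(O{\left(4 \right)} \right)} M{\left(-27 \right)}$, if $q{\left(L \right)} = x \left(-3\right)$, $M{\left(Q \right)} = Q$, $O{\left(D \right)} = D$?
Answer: $-729$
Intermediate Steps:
$x = -9$
$q{\left(L \right)} = 27$ ($q{\left(L \right)} = \left(-9\right) \left(-3\right) = 27$)
$q{\left(O{\left(4 \right)} \right)} M{\left(-27 \right)} = 27 \left(-27\right) = -729$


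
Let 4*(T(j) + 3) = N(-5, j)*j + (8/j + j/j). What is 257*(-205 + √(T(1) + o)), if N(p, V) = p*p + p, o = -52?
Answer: -52685 + 257*I*√191/2 ≈ -52685.0 + 1775.9*I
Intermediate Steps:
N(p, V) = p + p² (N(p, V) = p² + p = p + p²)
T(j) = -11/4 + 2/j + 5*j (T(j) = -3 + ((-5*(1 - 5))*j + (8/j + j/j))/4 = -3 + ((-5*(-4))*j + (8/j + 1))/4 = -3 + (20*j + (1 + 8/j))/4 = -3 + (1 + 8/j + 20*j)/4 = -3 + (¼ + 2/j + 5*j) = -11/4 + 2/j + 5*j)
257*(-205 + √(T(1) + o)) = 257*(-205 + √((-11/4 + 2/1 + 5*1) - 52)) = 257*(-205 + √((-11/4 + 2*1 + 5) - 52)) = 257*(-205 + √((-11/4 + 2 + 5) - 52)) = 257*(-205 + √(17/4 - 52)) = 257*(-205 + √(-191/4)) = 257*(-205 + I*√191/2) = -52685 + 257*I*√191/2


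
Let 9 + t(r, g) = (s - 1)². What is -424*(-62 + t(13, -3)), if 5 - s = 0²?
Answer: 23320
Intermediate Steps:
s = 5 (s = 5 - 1*0² = 5 - 1*0 = 5 + 0 = 5)
t(r, g) = 7 (t(r, g) = -9 + (5 - 1)² = -9 + 4² = -9 + 16 = 7)
-424*(-62 + t(13, -3)) = -424*(-62 + 7) = -424*(-55) = 23320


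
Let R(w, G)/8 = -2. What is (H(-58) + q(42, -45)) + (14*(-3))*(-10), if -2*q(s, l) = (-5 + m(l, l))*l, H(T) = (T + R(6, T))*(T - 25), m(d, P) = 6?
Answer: 13169/2 ≈ 6584.5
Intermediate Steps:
R(w, G) = -16 (R(w, G) = 8*(-2) = -16)
H(T) = (-25 + T)*(-16 + T) (H(T) = (T - 16)*(T - 25) = (-16 + T)*(-25 + T) = (-25 + T)*(-16 + T))
q(s, l) = -l/2 (q(s, l) = -(-5 + 6)*l/2 = -l/2)
(H(-58) + q(42, -45)) + (14*(-3))*(-10) = ((400 + (-58)**2 - 41*(-58)) - 1/2*(-45)) + (14*(-3))*(-10) = ((400 + 3364 + 2378) + 45/2) - 42*(-10) = (6142 + 45/2) + 420 = 12329/2 + 420 = 13169/2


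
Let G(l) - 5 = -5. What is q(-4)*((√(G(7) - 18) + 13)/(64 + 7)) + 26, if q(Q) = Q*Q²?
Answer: 1014/71 - 192*I*√2/71 ≈ 14.282 - 3.8244*I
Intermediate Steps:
G(l) = 0 (G(l) = 5 - 5 = 0)
q(Q) = Q³
q(-4)*((√(G(7) - 18) + 13)/(64 + 7)) + 26 = (-4)³*((√(0 - 18) + 13)/(64 + 7)) + 26 = -64*(√(-18) + 13)/71 + 26 = -64*(3*I*√2 + 13)/71 + 26 = -64*(13 + 3*I*√2)/71 + 26 = -64*(13/71 + 3*I*√2/71) + 26 = (-832/71 - 192*I*√2/71) + 26 = 1014/71 - 192*I*√2/71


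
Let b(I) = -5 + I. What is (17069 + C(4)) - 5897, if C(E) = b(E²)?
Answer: 11183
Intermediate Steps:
C(E) = -5 + E²
(17069 + C(4)) - 5897 = (17069 + (-5 + 4²)) - 5897 = (17069 + (-5 + 16)) - 5897 = (17069 + 11) - 5897 = 17080 - 5897 = 11183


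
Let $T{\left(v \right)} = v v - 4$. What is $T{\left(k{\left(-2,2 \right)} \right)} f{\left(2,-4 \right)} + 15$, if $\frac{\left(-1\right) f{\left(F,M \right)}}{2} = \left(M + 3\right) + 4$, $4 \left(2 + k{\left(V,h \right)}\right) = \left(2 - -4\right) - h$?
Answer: $33$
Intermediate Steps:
$k{\left(V,h \right)} = - \frac{1}{2} - \frac{h}{4}$ ($k{\left(V,h \right)} = -2 + \frac{\left(2 - -4\right) - h}{4} = -2 + \frac{\left(2 + 4\right) - h}{4} = -2 + \frac{6 - h}{4} = -2 - \left(- \frac{3}{2} + \frac{h}{4}\right) = - \frac{1}{2} - \frac{h}{4}$)
$f{\left(F,M \right)} = -14 - 2 M$ ($f{\left(F,M \right)} = - 2 \left(\left(M + 3\right) + 4\right) = - 2 \left(\left(3 + M\right) + 4\right) = - 2 \left(7 + M\right) = -14 - 2 M$)
$T{\left(v \right)} = -4 + v^{2}$ ($T{\left(v \right)} = v^{2} - 4 = -4 + v^{2}$)
$T{\left(k{\left(-2,2 \right)} \right)} f{\left(2,-4 \right)} + 15 = \left(-4 + \left(- \frac{1}{2} - \frac{1}{2}\right)^{2}\right) \left(-14 - -8\right) + 15 = \left(-4 + \left(- \frac{1}{2} - \frac{1}{2}\right)^{2}\right) \left(-14 + 8\right) + 15 = \left(-4 + \left(-1\right)^{2}\right) \left(-6\right) + 15 = \left(-4 + 1\right) \left(-6\right) + 15 = \left(-3\right) \left(-6\right) + 15 = 18 + 15 = 33$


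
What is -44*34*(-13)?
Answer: 19448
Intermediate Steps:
-44*34*(-13) = -1496*(-13) = 19448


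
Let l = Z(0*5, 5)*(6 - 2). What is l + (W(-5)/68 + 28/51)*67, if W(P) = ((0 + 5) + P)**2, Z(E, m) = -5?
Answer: 856/51 ≈ 16.784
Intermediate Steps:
l = -20 (l = -5*(6 - 2) = -5*4 = -20)
W(P) = (5 + P)**2
l + (W(-5)/68 + 28/51)*67 = -20 + ((5 - 5)**2/68 + 28/51)*67 = -20 + (0**2*(1/68) + 28*(1/51))*67 = -20 + (0*(1/68) + 28/51)*67 = -20 + (0 + 28/51)*67 = -20 + (28/51)*67 = -20 + 1876/51 = 856/51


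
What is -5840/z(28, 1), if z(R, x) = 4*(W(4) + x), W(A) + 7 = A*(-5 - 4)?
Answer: 730/21 ≈ 34.762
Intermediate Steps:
W(A) = -7 - 9*A (W(A) = -7 + A*(-5 - 4) = -7 + A*(-9) = -7 - 9*A)
z(R, x) = -172 + 4*x (z(R, x) = 4*((-7 - 9*4) + x) = 4*((-7 - 36) + x) = 4*(-43 + x) = -172 + 4*x)
-5840/z(28, 1) = -5840/(-172 + 4*1) = -5840/(-172 + 4) = -5840/(-168) = -5840*(-1/168) = 730/21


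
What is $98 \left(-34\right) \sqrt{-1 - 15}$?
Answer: $- 13328 i \approx - 13328.0 i$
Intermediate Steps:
$98 \left(-34\right) \sqrt{-1 - 15} = - 3332 \sqrt{-16} = - 3332 \cdot 4 i = - 13328 i$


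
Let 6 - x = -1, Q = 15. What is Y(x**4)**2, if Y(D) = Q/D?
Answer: 225/5764801 ≈ 3.9030e-5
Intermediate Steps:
x = 7 (x = 6 - 1*(-1) = 6 + 1 = 7)
Y(D) = 15/D
Y(x**4)**2 = (15/(7**4))**2 = (15/2401)**2 = 225/5764801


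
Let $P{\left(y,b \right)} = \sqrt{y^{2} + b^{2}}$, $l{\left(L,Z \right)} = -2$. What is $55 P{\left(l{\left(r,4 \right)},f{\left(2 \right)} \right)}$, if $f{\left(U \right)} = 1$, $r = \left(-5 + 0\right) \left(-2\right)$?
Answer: $55 \sqrt{5} \approx 122.98$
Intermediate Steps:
$r = 10$ ($r = \left(-5\right) \left(-2\right) = 10$)
$P{\left(y,b \right)} = \sqrt{b^{2} + y^{2}}$
$55 P{\left(l{\left(r,4 \right)},f{\left(2 \right)} \right)} = 55 \sqrt{1^{2} + \left(-2\right)^{2}} = 55 \sqrt{1 + 4} = 55 \sqrt{5}$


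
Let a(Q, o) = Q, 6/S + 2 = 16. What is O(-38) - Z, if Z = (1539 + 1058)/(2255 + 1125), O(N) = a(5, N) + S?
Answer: 110261/23660 ≈ 4.6602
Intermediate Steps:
S = 3/7 (S = 6/(-2 + 16) = 6/14 = 6*(1/14) = 3/7 ≈ 0.42857)
O(N) = 38/7 (O(N) = 5 + 3/7 = 38/7)
Z = 2597/3380 ≈ 0.76834
O(-38) - Z = 38/7 - 1*2597/3380 = 38/7 - 2597/3380 = 110261/23660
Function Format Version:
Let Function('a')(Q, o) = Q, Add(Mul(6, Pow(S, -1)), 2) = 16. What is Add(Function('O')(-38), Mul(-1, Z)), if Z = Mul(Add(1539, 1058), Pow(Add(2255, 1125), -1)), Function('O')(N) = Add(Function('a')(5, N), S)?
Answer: Rational(110261, 23660) ≈ 4.6602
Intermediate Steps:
S = Rational(3, 7) (S = Mul(6, Pow(Add(-2, 16), -1)) = Mul(6, Pow(14, -1)) = Mul(6, Rational(1, 14)) = Rational(3, 7) ≈ 0.42857)
Function('O')(N) = Rational(38, 7) (Function('O')(N) = Add(5, Rational(3, 7)) = Rational(38, 7))
Z = Rational(2597, 3380) (Z = Mul(2597, Pow(3380, -1)) = Mul(2597, Rational(1, 3380)) = Rational(2597, 3380) ≈ 0.76834)
Add(Function('O')(-38), Mul(-1, Z)) = Add(Rational(38, 7), Mul(-1, Rational(2597, 3380))) = Add(Rational(38, 7), Rational(-2597, 3380)) = Rational(110261, 23660)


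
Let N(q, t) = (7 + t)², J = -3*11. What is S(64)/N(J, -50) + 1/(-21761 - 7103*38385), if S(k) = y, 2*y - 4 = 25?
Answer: 16065195431/2048589639360 ≈ 0.0078421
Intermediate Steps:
y = 29/2 (y = 2 + (½)*25 = 2 + 25/2 = 29/2 ≈ 14.500)
J = -33
S(k) = 29/2
S(64)/N(J, -50) + 1/(-21761 - 7103*38385) = 29/(2*((7 - 50)²)) + 1/(-21761 - 7103*38385) = 29/(2*((-43)²)) + (1/38385)/(-28864) = (29/2)/1849 - 1/28864*1/38385 = (29/2)*(1/1849) - 1/1107944640 = 29/3698 - 1/1107944640 = 16065195431/2048589639360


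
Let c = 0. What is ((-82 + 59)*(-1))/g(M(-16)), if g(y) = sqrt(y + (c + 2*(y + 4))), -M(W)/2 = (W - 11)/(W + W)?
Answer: 92*sqrt(47)/47 ≈ 13.420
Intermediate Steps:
M(W) = -(-11 + W)/W (M(W) = -2*(W - 11)/(W + W) = -2*(-11 + W)/(2*W) = -2*(-11 + W)*1/(2*W) = -(-11 + W)/W)
g(y) = sqrt(8 + 3*y) (g(y) = sqrt(y + (0 + 2*(y + 4))) = sqrt(y + (0 + 2*(4 + y))) = sqrt(y + (0 + (8 + 2*y))) = sqrt(y + (8 + 2*y)) = sqrt(8 + 3*y))
((-82 + 59)*(-1))/g(M(-16)) = ((-82 + 59)*(-1))/(sqrt(8 + 3*((11 - 1*(-16))/(-16)))) = (-23*(-1))/(sqrt(8 + 3*(-(11 + 16)/16))) = 23/(sqrt(8 + 3*(-1/16*27))) = 23/(sqrt(8 + 3*(-27/16))) = 23/(sqrt(8 - 81/16)) = 23/(sqrt(47/16)) = 23/((sqrt(47)/4)) = 23*(4*sqrt(47)/47) = 92*sqrt(47)/47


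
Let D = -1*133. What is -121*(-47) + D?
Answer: 5554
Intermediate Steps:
D = -133
-121*(-47) + D = -121*(-47) - 133 = 5687 - 133 = 5554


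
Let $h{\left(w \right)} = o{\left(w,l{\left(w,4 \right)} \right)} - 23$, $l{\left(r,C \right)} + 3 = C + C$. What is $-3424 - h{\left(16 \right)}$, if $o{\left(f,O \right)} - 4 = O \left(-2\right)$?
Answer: $-3395$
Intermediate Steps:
$l{\left(r,C \right)} = -3 + 2 C$ ($l{\left(r,C \right)} = -3 + \left(C + C\right) = -3 + 2 C$)
$o{\left(f,O \right)} = 4 - 2 O$ ($o{\left(f,O \right)} = 4 + O \left(-2\right) = 4 - 2 O$)
$h{\left(w \right)} = -29$ ($h{\left(w \right)} = \left(4 - 2 \left(-3 + 2 \cdot 4\right)\right) - 23 = \left(4 - 2 \left(-3 + 8\right)\right) - 23 = \left(4 - 10\right) - 23 = -6 - 23 = -29$)
$-3424 - h{\left(16 \right)} = -3424 - -29 = -3424 + 29 = -3395$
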